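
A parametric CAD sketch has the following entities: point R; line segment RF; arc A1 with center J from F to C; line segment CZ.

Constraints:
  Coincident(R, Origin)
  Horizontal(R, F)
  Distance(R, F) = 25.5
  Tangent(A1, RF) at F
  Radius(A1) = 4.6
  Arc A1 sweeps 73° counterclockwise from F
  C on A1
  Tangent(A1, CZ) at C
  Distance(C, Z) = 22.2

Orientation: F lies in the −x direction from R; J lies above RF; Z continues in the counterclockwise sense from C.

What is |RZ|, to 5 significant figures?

28.513

On A1, F sits at bearing -90° from J; a 73° counterclockwise sweep puts C at bearing -17°, so C = J + 4.6·(cos -17°, sin -17°) = (-21.101, 3.2551). The tangent condition forces JC to be normal to CZ, so CZ runs along (−sin -17°, cos -17°); with |CZ| = 22.2, Z = (-14.610, 24.485). Then |RZ| = |Z − R| = 28.513.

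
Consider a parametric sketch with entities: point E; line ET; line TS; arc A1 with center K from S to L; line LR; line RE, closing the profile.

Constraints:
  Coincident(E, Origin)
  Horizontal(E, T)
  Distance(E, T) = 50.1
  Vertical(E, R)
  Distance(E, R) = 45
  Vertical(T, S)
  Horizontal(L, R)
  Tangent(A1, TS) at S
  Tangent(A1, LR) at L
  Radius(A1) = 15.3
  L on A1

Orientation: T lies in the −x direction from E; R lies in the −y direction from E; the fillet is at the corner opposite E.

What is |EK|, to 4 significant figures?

45.75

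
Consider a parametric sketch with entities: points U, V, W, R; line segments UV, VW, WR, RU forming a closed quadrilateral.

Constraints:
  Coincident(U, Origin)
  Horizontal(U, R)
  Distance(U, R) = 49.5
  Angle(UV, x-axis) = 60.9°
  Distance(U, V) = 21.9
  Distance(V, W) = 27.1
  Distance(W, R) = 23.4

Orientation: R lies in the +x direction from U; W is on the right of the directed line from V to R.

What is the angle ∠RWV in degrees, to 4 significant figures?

117.9°

U is at the origin; UR is horizontal with |UR| = 49.5 and R in +x, so R = (49.5, 0). UV runs at 60.9° with |UV| = 21.9, so V = (10.65, 19.14). W is determined by |VW| = 27.1 and |WR| = 23.4 together: it lies at the intersection of circle(V, 27.1) and circle(R, 23.4). With |VR| = 43.31, the foot of the radical line on VR is 23.81 from V and the perpendicular offset is √(27.1² − 23.81²) = 12.94. Taking the right-of-VR solution: W = (26.29, -2.995).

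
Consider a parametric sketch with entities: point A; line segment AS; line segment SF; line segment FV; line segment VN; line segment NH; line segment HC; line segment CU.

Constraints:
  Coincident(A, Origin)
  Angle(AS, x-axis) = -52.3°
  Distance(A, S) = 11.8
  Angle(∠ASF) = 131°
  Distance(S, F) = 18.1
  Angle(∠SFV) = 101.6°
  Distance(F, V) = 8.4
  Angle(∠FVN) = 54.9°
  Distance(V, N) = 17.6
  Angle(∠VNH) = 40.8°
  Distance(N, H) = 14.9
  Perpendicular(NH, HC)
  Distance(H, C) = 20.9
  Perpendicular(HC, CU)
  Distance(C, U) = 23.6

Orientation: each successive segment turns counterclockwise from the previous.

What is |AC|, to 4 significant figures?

32.78

∠VNH = 40.8° gives NH at -20.60° from the x-axis; with |NH| = 14.9, H = (24.88, -13.58). NH ⟂ HC, so HC runs at 69.40°; with |HC| = 20.9, C = (32.23, 5.983). Then |AC| = |C − A| = 32.78.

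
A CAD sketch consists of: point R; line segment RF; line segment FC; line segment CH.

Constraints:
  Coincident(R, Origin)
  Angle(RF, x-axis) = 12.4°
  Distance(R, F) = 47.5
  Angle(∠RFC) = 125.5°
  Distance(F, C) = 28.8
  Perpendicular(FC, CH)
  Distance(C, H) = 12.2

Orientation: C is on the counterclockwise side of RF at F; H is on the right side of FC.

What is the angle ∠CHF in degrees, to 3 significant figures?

67.0°

R is at the origin; RF runs at 12.4° with length 47.5, so F = 47.5·(cos 12.4°, sin 12.4°) = (46.4, 10.2). ∠RFC = 125.5°, so FC runs at 12.4° + (180° − 125.5°) = 66.9° from the x-axis; with |FC| = 28.8, C = F + 28.8·(cos 66.9°, sin 66.9°) = (57.7, 36.7). FC is perpendicular to CH; with |CH| = 12.2 on the right of FC, H = C + 12.2·(0.920, -0.392) = (68.9, 31.9). Then cos ∠CHF = HC·HF / (|HC||HF|), giving 67.0°.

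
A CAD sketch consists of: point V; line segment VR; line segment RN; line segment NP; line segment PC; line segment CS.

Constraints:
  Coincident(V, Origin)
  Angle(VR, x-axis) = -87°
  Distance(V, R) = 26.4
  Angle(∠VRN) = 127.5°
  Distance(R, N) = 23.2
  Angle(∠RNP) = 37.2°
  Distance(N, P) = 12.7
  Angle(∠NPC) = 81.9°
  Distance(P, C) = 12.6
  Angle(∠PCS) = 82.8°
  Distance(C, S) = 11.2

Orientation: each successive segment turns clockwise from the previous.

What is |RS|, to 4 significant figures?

18.90

V is at the origin; VR runs at -87.0° with length 26.4, so R = (1.382, -26.36). ∠VRN = 127.5° gives RN at -139.5° from the x-axis; with |RN| = 23.2, N = (-16.26, -41.43). ∠RNP = 37.2° gives NP at 77.70° from the x-axis; with |NP| = 12.7, P = (-13.55, -29.02). ∠NPC = 81.9° gives PC at -20.40° from the x-axis; with |PC| = 12.6, C = (-1.745, -33.41). ∠PCS = 82.8° gives CS at -117.6° from the x-axis; with |CS| = 11.2, S = (-6.933, -43.34). Then |RS| = |S − R| = 18.90.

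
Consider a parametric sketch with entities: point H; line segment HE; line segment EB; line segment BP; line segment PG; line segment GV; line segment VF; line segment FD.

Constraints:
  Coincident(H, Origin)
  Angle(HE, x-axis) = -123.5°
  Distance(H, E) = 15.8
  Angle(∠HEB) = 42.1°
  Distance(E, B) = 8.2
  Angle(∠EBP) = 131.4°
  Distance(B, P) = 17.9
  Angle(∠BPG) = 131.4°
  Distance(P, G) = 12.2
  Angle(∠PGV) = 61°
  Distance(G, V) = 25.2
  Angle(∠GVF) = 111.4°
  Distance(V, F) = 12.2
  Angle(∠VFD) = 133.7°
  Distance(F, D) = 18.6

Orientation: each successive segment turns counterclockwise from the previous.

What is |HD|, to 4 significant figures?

21.54

∠GVF = 111.4° gives VF at -60.80° from the x-axis; with |VF| = 12.2, F = (-7.186, -13.97). ∠VFD = 133.7° gives FD at -14.50° from the x-axis; with |FD| = 18.6, D = (10.82, -18.62). Then |HD| = |D − H| = 21.54.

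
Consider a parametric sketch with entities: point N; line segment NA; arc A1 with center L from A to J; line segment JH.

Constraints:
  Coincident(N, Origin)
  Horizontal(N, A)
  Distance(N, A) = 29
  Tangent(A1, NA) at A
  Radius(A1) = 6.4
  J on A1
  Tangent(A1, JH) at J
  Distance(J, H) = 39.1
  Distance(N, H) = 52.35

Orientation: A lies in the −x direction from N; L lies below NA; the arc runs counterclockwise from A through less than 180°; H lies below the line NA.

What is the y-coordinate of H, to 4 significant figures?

-45.84

Checks: N.y = 0.00, A.y = 0.00 ✓; |LJ| = 6.400 ✓; ∠(LJ, JH) = 90.00° ✓; |JH| = 39.10 ✓; |NH| = 52.35 ✓.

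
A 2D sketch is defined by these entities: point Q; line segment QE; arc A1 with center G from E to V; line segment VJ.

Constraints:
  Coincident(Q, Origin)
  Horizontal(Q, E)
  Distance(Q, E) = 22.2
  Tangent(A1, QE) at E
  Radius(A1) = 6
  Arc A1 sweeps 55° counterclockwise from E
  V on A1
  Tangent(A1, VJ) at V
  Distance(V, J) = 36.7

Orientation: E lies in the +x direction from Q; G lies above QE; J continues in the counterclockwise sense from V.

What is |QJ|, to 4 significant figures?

58.17

Q is at the origin; Q and E share the same y with |QE| = 22.2 and E on the +x side, so E = (22.20, 0.000). The tangent condition forces GE to be normal to QE, so G = E + (0, 6) = (22.20, 6.000). On A1, E sits at bearing -90° from G; a 55° counterclockwise sweep puts V at bearing -35°, so V = G + 6.0·(cos -35°, sin -35°) = (27.11, 2.559). The tangent condition forces GV to be normal to VJ, so VJ runs along (−sin -35°, cos -35°); with |VJ| = 36.7, J = (48.17, 32.62). Then |QJ| = |J − Q| = 58.17.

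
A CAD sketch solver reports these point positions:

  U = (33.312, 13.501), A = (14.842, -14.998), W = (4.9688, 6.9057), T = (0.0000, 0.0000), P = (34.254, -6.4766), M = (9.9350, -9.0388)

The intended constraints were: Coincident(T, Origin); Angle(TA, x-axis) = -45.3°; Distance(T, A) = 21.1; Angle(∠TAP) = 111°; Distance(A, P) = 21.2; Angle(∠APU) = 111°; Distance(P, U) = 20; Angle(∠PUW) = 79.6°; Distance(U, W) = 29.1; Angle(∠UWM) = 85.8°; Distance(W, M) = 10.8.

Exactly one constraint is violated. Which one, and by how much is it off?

Distance(W, M) = 10.8 — off by 5.90.

T = (0.00, 0.00) ✓; TA at -45.30° ✓; |TA| = 21.10 ✓; ∠TAP = 111.0° ✓; |AP| = 21.20 ✓; ∠APU = 111.0° ✓; |PU| = 20.00 ✓; ∠PUW = 79.60° ✓; |UW| = 29.10 ✓; ∠UWM = 85.80° ✓; |WM| = 16.70 ✗.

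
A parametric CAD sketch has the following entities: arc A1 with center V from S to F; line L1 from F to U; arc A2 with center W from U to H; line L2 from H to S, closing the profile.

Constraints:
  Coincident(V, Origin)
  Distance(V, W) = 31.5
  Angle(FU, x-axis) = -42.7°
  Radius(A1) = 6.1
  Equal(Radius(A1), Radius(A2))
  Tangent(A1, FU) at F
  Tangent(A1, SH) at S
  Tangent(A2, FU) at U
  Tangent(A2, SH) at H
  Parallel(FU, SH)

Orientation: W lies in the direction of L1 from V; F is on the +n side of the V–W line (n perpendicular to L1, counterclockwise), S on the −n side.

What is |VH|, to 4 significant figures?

32.09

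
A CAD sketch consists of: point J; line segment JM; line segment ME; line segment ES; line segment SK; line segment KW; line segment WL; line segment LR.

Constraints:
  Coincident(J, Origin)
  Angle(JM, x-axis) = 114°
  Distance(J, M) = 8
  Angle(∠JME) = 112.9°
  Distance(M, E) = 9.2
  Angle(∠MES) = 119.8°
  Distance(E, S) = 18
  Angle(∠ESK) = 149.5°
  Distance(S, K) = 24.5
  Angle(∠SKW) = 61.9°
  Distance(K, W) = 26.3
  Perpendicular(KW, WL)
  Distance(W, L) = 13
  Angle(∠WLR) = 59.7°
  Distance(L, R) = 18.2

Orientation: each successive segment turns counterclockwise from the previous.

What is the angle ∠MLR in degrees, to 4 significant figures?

152.9°

KW ⟂ WL, so WL runs at 119.9°; with |WL| = 13.0, L = (-4.008, -8.765). ∠WLR = 59.7° gives LR at -119.8° from the x-axis; with |LR| = 18.2, R = (-13.05, -24.56). Then cos ∠MLR = LM·LR / (|LM||LR|), giving 152.9°.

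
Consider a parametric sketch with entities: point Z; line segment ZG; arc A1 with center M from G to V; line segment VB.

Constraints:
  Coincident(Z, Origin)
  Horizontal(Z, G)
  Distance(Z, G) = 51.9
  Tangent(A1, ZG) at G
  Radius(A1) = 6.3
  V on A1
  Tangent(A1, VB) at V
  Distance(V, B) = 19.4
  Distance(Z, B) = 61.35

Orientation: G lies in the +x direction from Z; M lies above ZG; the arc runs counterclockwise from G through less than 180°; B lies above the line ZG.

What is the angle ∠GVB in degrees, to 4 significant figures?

130.9°

Checks: |MV| = 6.300 ✓; ∠(MV, VB) = 90.00° ✓; |VB| = 19.40 ✓; |ZB| = 61.35 ✓.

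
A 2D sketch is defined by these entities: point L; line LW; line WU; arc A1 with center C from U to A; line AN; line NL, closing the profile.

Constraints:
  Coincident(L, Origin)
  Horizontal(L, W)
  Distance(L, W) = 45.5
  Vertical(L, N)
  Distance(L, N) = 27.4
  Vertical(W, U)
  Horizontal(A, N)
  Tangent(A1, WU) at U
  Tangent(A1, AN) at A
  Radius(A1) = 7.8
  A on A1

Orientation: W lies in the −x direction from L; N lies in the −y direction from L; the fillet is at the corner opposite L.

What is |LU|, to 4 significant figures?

49.54

The virtual corner opposite L is at (-45.50, -27.40). Tangency of A1 to WU means the radius CU is perpendicular to WU and since A1 is tangent to AN there, CA ⟂ AN, with radius 7.8, so the center C sits 7.8 in from both sides at C = (-37.70, -19.60). That places the tangent points at U = (-45.50, -19.60) on WU and A = (-37.70, -27.40) on AN. Then |LU| = |U − L| = 49.54.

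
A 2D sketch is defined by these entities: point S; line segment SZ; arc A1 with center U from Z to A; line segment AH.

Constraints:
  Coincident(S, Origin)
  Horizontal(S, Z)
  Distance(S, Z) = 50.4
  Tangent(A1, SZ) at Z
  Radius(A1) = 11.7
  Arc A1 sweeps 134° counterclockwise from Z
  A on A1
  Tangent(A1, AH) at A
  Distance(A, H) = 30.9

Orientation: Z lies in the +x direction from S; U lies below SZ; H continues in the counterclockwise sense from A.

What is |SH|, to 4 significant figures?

76.12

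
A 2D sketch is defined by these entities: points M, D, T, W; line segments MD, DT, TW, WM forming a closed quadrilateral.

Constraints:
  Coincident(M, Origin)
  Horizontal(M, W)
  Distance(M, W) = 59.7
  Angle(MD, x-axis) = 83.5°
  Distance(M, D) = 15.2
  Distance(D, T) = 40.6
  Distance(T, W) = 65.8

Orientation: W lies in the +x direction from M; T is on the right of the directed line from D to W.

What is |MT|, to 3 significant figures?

25.4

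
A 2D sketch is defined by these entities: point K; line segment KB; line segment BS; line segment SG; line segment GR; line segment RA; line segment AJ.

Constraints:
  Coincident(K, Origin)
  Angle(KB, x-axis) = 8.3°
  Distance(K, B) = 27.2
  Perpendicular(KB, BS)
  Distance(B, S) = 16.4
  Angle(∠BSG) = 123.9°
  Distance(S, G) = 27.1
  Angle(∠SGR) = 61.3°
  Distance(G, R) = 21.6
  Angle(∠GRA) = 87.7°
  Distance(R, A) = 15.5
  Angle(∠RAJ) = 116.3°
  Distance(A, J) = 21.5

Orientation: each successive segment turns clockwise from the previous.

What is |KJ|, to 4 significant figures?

40.10

K is at the origin; KB runs at 8.3° with length 27.2, so B = (26.92, 3.926). The perpendicularity gives BS at right angles to KB, so BS runs at -81.70°; with |BS| = 16.4, S = (29.28, -12.30). ∠BSG = 123.9° gives SG at -137.8° from the x-axis; with |SG| = 27.1, G = (9.207, -30.51). ∠SGR = 61.3° gives GR at 103.5° from the x-axis; with |GR| = 21.6, R = (4.164, -9.502). ∠GRA = 87.7° gives RA at 11.20° from the x-axis; with |RA| = 15.5, A = (19.37, -6.492). ∠RAJ = 116.3° gives AJ at -52.50° from the x-axis; with |AJ| = 21.5, J = (32.46, -23.55). Then |KJ| = |J − K| = 40.10.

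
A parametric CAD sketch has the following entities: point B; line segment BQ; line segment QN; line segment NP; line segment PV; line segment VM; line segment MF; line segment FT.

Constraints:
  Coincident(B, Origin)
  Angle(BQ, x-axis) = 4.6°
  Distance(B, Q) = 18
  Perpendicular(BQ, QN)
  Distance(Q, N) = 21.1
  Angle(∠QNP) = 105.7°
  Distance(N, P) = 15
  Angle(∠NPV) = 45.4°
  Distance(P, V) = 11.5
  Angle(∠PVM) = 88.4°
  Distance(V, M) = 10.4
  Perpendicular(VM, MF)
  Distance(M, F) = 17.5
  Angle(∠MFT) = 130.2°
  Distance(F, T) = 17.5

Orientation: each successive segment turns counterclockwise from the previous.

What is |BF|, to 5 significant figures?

36.622

B is at the origin; BQ runs at 4.6° with length 18.0, so Q = (17.942, 1.4436). BQ ⟂ QN, so QN runs at 94.600°; with |QN| = 21.1, N = (16.250, 22.476). ∠QNP = 105.7° gives NP at 168.90° from the x-axis; with |NP| = 15.0, P = (1.5304, 25.363). ∠NPV = 45.4° gives PV at -56.500° from the x-axis; with |PV| = 11.5, V = (7.8777, 15.774). ∠PVM = 88.4° gives VM at 35.100° from the x-axis; with |VM| = 10.4, M = (16.386, 21.754). The perpendicularity gives MF at right angles to VM, so MF runs at 125.10°; with |MF| = 17.5, F = (6.3239, 36.071). Then |BF| = |F − B| = 36.622.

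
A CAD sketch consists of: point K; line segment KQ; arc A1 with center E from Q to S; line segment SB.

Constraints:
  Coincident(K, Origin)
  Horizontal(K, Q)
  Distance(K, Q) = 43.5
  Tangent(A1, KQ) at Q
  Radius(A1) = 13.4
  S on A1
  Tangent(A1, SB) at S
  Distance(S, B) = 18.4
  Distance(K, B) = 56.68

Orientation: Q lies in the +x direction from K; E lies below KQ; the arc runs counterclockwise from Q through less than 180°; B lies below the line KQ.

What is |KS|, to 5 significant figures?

39.073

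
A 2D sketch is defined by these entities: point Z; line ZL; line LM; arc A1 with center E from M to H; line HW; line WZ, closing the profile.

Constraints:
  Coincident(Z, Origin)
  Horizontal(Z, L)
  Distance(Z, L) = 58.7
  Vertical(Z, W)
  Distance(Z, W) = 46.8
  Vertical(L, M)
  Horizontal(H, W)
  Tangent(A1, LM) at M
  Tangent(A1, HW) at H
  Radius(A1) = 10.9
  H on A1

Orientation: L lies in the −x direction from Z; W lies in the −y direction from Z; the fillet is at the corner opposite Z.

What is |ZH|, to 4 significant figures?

66.90

Z is at the origin; ZL is horizontal with |ZL| = 58.7 and L on the −x side, so L = (-58.70, 0.000). Z and W share the same x with |ZW| = 46.8 and W on the −y side, so W = (0.000, -46.80). The virtual corner opposite Z is at (-58.70, -46.80). The tangent condition forces EM to be normal to LM and A1 meets HW tangentially, so EH is at right angles to HW, with radius 10.9, so the center E sits 10.9 in from both sides at E = (-47.80, -35.90). That places the tangent points at M = (-58.70, -35.90) on LM and H = (-47.80, -46.80) on HW. Then |ZH| = |H − Z| = 66.90.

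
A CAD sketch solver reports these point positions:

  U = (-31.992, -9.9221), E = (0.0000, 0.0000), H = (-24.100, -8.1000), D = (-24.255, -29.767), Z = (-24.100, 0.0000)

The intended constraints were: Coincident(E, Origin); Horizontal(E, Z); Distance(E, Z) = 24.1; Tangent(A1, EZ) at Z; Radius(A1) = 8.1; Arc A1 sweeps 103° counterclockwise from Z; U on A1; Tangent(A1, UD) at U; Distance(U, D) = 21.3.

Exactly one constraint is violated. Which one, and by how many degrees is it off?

Tangent(A1, UD) at U — off by 8.30°.

E = (0.00, 0.00) ✓; E.y = 0.00, Z.y = 0.00 ✓; |EZ| = 24.10 ✓; ∠(HZ, ZE) = 90.00° ✓; |HZ| = 8.100 ✓; bearing(H→U) − bearing(H→Z) = 103.0° ✓; |HU| = 8.100 ✓; ∠(HU, UD) = 81.70° ✗; |UD| = 21.30 ✓.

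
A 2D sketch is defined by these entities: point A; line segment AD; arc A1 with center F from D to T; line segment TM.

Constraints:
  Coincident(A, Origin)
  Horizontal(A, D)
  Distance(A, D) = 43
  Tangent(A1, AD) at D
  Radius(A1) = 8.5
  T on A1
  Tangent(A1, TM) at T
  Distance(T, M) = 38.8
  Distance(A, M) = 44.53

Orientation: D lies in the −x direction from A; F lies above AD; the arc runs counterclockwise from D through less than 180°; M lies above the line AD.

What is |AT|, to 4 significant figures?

35.62

Checks: ∠(FD, DA) = 90.00° ✓; |FT| = 8.500 ✓; ∠(FT, TM) = 90.00° ✓; |TM| = 38.80 ✓; |AM| = 44.53 ✓.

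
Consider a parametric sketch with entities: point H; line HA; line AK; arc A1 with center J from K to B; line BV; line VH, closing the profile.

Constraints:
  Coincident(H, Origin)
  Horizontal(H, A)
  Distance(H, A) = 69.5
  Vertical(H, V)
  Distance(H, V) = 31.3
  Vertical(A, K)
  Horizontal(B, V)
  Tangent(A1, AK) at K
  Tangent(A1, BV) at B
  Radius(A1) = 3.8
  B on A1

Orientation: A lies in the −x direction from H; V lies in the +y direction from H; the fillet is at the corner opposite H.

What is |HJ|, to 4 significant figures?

71.22

H is at the origin; H and A share the same y with |HA| = 69.5 and A on the −x side, so A = (-69.50, 0.000). HV is vertical with |HV| = 31.3 and V on the +y side, so V = (0.000, 31.30). The virtual corner opposite H is at (-69.50, 31.30). A1 meets AK tangentially, so JK is at right angles to AK and since A1 is tangent to BV there, JB ⟂ BV, with radius 3.8, so the center J sits 3.8 in from both sides at J = (-65.70, 27.50). Then |HJ| = |J − H| = 71.22.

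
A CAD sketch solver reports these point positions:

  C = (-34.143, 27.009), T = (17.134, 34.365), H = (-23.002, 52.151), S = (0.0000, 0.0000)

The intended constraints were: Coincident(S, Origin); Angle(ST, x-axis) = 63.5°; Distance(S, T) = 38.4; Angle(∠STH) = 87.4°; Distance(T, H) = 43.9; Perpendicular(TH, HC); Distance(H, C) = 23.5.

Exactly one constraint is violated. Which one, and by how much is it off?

Distance(H, C) = 23.5 — off by 4.00.

S = (0.00, 0.00) ✓; ST at 63.50° ✓; |ST| = 38.40 ✓; ∠STH = 87.40° ✓; |TH| = 43.90 ✓; ∠(TH, HC) = 90.00° ✓; |HC| = 27.50 ✗.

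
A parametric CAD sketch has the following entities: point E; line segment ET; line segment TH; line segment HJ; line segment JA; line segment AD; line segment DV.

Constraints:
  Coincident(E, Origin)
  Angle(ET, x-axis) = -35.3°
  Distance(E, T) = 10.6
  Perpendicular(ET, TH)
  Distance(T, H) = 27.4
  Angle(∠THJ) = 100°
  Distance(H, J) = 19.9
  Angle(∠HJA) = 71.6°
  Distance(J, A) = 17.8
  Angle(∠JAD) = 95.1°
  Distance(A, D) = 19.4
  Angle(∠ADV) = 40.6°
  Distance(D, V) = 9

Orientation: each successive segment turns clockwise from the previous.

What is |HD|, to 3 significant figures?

13.3

E is at the origin; ET runs at -35.3° with length 10.6, so T = (8.65, -6.13). ET ⟂ TH, so TH runs at -125°; with |TH| = 27.4, H = (-7.18, -28.5). ∠THJ = 100.0° gives HJ at 155° from the x-axis; with |HJ| = 19.9, J = (-25.2, -20.0). ∠HJA = 71.6° gives JA at 46.3° from the x-axis; with |JA| = 17.8, A = (-12.9, -7.11). ∠JAD = 95.1° gives AD at -38.6° from the x-axis; with |AD| = 19.4, D = (2.29, -19.2). Then |HD| = |D − H| = 13.3.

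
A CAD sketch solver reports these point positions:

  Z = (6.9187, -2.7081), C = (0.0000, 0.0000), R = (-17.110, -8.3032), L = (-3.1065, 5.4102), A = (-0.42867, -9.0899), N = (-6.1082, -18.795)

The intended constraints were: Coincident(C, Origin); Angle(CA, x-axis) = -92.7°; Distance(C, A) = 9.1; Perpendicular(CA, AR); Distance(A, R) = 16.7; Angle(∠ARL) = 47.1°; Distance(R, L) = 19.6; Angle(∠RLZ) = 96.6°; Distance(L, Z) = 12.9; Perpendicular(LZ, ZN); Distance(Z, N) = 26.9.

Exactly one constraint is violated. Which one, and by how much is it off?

Distance(Z, N) = 26.9 — off by 6.20.

C = (0.00, 0.00) ✓; CA at -92.70° ✓; |CA| = 9.100 ✓; ∠(CA, AR) = 90.00° ✓; |AR| = 16.70 ✓; ∠ARL = 47.10° ✓; |RL| = 19.60 ✓; ∠RLZ = 96.60° ✓; |LZ| = 12.90 ✓; ∠(LZ, ZN) = 90.00° ✓; |ZN| = 20.70 ✗.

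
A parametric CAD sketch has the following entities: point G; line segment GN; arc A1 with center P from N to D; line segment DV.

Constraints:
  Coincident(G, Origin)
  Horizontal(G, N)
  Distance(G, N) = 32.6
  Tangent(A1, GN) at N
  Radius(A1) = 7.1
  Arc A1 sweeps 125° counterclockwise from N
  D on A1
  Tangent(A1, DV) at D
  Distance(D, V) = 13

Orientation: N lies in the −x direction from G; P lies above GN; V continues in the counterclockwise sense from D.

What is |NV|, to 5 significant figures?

21.883

On A1, N sits at bearing -90° from P; a 125° counterclockwise sweep puts D at bearing 35°, so D = P + 7.1·(cos 35°, sin 35°) = (-26.784, 11.172). The tangent condition forces PD to be normal to DV, so DV runs along (−sin 35°, cos 35°); with |DV| = 13.0, V = (-34.241, 21.821). Then |NV| = |V − N| = 21.883.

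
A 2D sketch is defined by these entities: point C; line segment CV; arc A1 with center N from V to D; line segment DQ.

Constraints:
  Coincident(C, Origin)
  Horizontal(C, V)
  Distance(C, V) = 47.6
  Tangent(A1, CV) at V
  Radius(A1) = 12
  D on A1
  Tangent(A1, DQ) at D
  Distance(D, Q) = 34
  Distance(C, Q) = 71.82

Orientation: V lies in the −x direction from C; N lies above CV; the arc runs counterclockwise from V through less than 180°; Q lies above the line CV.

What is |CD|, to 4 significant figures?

41.24

C is at the origin; C and V share the same y with |CV| = 47.6 and V on the −x side, so V = (-47.60, 0.000). A1 meets CV tangentially, so NV is at right angles to CV, so N = V + (0, 12) = (-47.60, 12.00). Since ND ⟂ DQ (tangency), |NQ| = √(12.0² + 34.0²) = 36.06 regardless of where D sits on A1. So Q lies on both circle(C, 71.82) and circle(N, 36.06); the above-CV intersection is Q = (-53.86, 47.51). D is the foot of the tangent from Q: D = (-37.15, 17.90).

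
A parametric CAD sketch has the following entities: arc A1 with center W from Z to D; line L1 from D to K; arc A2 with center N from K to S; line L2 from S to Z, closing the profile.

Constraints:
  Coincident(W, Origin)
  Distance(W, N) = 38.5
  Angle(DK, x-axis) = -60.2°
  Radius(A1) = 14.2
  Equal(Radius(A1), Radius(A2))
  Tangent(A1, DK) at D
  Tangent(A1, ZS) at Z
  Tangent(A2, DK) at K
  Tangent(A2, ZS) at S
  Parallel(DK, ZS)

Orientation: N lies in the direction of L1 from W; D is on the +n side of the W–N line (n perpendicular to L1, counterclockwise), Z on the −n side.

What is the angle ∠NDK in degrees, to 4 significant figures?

20.25°

The slot axis is L1's direction at -60.2°, so u = (cos -60.2°, sin -60.2°) = (0.4970, -0.8678) and n = (−sin -60.2°, cos -60.2°) = (0.8678, 0.4970). W is at the origin and N lies 38.5 along u from W, so N = 38.5·u = (19.13, -33.41). Tangency of A1 to both parallel lines with radius 14.2 puts D and Z at W ± 14.2·n: D = (12.32, 7.057), Z = (-12.32, -7.057). Equal radii place K and S the same way about N: K = N + 14.2·n = (31.46, -26.35), S = N − 14.2·n = (6.811, -40.47). Then cos ∠NDK = DN·DK / (|DN||DK|), giving 20.25°.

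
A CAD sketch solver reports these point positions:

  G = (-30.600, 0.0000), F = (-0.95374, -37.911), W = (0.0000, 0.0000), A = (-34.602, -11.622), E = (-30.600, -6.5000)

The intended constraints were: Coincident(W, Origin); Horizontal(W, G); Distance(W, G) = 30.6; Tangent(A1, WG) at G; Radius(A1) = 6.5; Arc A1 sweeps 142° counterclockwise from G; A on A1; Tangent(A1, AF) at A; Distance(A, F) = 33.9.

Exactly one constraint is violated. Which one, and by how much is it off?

Distance(A, F) = 33.9 — off by 8.80.

W = (0.00, 0.00) ✓; W.y = 0.00, G.y = 0.00 ✓; |WG| = 30.60 ✓; ∠(EG, GW) = 90.00° ✓; |EG| = 6.500 ✓; bearing(E→A) − bearing(E→G) = 142.0° ✓; |EA| = 6.500 ✓; ∠(EA, AF) = 90.00° ✓; |AF| = 42.70 ✗.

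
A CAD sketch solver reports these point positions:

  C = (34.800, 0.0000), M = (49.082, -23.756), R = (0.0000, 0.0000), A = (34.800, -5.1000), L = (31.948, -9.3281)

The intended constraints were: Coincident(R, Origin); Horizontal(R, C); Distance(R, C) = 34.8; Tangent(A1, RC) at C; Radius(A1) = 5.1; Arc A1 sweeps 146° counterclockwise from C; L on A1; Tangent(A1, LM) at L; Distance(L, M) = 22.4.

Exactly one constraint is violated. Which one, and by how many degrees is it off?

Tangent(A1, LM) at L — off by 6.10°.

R = (0.00, 0.00) ✓; R.y = 0.00, C.y = 0.00 ✓; |RC| = 34.80 ✓; ∠(AC, CR) = 90.00° ✓; |AC| = 5.100 ✓; bearing(A→L) − bearing(A→C) = 146.0° ✓; |AL| = 5.100 ✓; ∠(AL, LM) = 96.10° ✗; |LM| = 22.40 ✓.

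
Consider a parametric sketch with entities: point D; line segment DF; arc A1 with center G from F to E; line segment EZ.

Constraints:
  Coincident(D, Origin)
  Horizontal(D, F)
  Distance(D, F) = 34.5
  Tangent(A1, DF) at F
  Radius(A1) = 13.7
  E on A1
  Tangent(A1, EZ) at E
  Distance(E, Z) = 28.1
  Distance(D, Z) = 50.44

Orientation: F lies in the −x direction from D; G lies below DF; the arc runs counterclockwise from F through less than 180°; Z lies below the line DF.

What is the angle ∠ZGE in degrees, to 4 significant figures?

64.01°

Checks: |GE| = 13.70 ✓; ∠(GE, EZ) = 90.00° ✓; |EZ| = 28.10 ✓; |DZ| = 50.44 ✓.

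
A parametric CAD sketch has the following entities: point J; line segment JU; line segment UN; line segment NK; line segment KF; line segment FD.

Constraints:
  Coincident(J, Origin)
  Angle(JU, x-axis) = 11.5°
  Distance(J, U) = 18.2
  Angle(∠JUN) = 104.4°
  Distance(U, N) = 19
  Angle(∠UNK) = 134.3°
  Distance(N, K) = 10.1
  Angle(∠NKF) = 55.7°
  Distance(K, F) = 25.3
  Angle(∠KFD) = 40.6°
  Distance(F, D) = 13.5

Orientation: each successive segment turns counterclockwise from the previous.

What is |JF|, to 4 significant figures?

8.256

J is at the origin; JU runs at 11.5° with length 18.2, so U = (17.83, 3.628). ∠JUN = 104.4° gives UN at 87.10° from the x-axis; with |UN| = 19.0, N = (18.80, 22.60). ∠UNK = 134.3° gives NK at 132.8° from the x-axis; with |NK| = 10.1, K = (11.93, 30.01). ∠NKF = 55.7° gives KF at -102.9° from the x-axis; with |KF| = 25.3, F = (6.285, 5.353). Then |JF| = |F − J| = 8.256.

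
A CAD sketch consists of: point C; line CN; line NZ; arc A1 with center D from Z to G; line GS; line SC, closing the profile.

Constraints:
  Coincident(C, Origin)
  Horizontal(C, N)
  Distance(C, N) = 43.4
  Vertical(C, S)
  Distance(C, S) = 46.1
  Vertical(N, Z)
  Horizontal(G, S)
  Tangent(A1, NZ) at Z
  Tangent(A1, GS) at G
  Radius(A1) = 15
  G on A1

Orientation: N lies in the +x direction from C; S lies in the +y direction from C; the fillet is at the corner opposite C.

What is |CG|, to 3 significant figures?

54.1

C is at the origin; CN is horizontal with |CN| = 43.4 and N on the +x side, so N = (43.4, 0.00). CS is vertical with |CS| = 46.1 and S on the +y side, so S = (0.00, 46.1). The virtual corner opposite C is at (43.4, 46.1). Since A1 is tangent to NZ there, DZ ⟂ NZ and since A1 is tangent to GS there, DG ⟂ GS, with radius 15.0, so the center D sits 15.0 in from both sides at D = (28.4, 31.1). That places the tangent points at Z = (43.4, 31.1) on NZ and G = (28.4, 46.1) on GS. Then |CG| = |G − C| = 54.1.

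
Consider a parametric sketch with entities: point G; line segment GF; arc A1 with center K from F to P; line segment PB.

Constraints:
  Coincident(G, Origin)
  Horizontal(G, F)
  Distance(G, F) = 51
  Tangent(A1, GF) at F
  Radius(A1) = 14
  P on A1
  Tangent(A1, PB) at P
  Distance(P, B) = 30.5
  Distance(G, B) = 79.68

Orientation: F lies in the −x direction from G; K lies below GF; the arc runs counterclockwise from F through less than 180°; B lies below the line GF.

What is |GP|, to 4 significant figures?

66.32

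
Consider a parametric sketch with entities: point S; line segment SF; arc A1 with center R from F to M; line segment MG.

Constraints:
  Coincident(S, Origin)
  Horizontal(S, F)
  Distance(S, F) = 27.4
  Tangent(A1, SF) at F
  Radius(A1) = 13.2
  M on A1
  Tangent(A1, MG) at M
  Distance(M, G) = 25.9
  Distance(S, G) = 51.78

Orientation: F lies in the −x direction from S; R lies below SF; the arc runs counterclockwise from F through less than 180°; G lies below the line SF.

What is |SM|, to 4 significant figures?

43.59

S is at the origin; SF is horizontal with |SF| = 27.4 and F on the −x side, so F = (-27.40, 0.000). Since A1 is tangent to SF there, RF ⟂ SF, so R = F + (0, -13.2) = (-27.40, -13.20). Since RM ⟂ MG (tangency), |RG| = √(13.2² + 25.9²) = 29.07 regardless of where M sits on A1. So G lies on both circle(S, 51.78) and circle(R, 29.07); the below-SF intersection is G = (-30.08, -42.15). M is the foot of the tangent from G: M = (-39.66, -18.08).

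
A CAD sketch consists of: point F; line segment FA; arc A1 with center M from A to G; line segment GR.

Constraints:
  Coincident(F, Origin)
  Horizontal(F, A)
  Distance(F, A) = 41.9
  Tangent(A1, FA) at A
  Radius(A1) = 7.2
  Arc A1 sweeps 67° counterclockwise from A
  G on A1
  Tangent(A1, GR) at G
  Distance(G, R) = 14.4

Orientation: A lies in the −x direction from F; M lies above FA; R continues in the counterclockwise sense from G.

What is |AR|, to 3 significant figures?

21.5

F is at the origin; F and A share the same y with |FA| = 41.9 and A on the −x side, so A = (-41.9, 0.00). Tangency of A1 to FA means the radius MA is perpendicular to FA, so M = A + (0, 7.2) = (-41.9, 7.20). On A1, A sits at bearing -90° from M; a 67° counterclockwise sweep puts G at bearing -23°, so G = M + 7.2·(cos -23°, sin -23°) = (-35.3, 4.39). The tangent condition forces MG to be normal to GR, so GR runs along (−sin -23°, cos -23°); with |GR| = 14.4, R = (-29.6, 17.6). Then |AR| = |R − A| = 21.5.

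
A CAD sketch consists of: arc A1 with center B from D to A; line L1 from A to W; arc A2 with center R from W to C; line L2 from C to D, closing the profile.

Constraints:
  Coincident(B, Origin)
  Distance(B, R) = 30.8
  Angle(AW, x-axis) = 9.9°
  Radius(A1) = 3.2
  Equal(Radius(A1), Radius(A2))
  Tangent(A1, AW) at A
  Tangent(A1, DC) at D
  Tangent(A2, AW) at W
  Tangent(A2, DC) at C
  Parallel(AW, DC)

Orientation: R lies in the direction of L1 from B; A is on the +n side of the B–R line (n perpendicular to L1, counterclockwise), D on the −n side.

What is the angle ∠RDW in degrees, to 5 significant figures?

5.8070°

Tangency of A1 to both parallel lines with radius 3.2 puts A and D at B ± 3.2·n: A = (-0.55017, 3.1523), D = (0.55017, -3.1523). Equal radii place W and C the same way about R: W = R + 3.2·n = (29.791, 8.4478), C = R − 3.2·n = (30.892, 2.1431). Then cos ∠RDW = DR·DW / (|DR||DW|), giving 5.8070°.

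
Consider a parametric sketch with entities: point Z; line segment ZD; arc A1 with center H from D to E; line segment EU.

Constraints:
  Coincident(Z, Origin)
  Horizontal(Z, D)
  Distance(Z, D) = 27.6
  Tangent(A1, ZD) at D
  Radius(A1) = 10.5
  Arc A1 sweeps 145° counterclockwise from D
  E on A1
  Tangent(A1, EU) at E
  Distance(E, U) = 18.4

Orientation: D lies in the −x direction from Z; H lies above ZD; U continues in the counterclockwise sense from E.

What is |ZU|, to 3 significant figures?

47.1

Z is at the origin; ZD is horizontal with |ZD| = 27.6 and D on the −x side, so D = (-27.6, 0.00). The tangent condition forces HD to be normal to ZD, so H = D + (0, 10.5) = (-27.6, 10.5). On A1, D sits at bearing -90° from H; a 145° counterclockwise sweep puts E at bearing 55°, so E = H + 10.5·(cos 55°, sin 55°) = (-21.6, 19.1). A1 meets EU tangentially, so HE is at right angles to EU, so EU runs along (−sin 55°, cos 55°); with |EU| = 18.4, U = (-36.6, 29.7). Then |ZU| = |U − Z| = 47.1.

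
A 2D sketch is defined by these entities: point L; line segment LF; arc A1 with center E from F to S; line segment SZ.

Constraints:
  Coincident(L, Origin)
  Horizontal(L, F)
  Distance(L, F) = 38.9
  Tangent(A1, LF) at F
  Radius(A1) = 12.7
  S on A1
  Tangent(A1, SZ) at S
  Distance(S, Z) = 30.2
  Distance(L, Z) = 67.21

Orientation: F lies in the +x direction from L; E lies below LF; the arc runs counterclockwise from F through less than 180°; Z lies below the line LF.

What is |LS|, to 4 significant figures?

37.17

Checks: |ES| = 12.70 ✓; ∠(ES, SZ) = 90.00° ✓; |SZ| = 30.20 ✓; |LZ| = 67.21 ✓.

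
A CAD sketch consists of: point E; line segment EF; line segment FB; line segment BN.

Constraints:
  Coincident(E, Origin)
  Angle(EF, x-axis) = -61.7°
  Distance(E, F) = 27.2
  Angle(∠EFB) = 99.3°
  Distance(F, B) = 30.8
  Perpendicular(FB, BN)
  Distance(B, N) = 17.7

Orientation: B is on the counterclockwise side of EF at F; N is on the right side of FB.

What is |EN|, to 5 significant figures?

56.769

E is at the origin; EF runs at -61.7° with length 27.2, so F = 27.2·(cos -61.7°, sin -61.7°) = (12.895, -23.949). ∠EFB = 99.3°, so FB runs at -61.7° + (180° − 99.3°) = 19.000° from the x-axis; with |FB| = 30.8, B = F + 30.8·(cos 19.000°, sin 19.000°) = (42.017, -13.921). FB ⟂ BN; with |BN| = 17.7 on the right of FB, N = B + 17.7·(0.32557, -0.94552) = (47.780, -30.657). Then |EN| = |N − E| = 56.769.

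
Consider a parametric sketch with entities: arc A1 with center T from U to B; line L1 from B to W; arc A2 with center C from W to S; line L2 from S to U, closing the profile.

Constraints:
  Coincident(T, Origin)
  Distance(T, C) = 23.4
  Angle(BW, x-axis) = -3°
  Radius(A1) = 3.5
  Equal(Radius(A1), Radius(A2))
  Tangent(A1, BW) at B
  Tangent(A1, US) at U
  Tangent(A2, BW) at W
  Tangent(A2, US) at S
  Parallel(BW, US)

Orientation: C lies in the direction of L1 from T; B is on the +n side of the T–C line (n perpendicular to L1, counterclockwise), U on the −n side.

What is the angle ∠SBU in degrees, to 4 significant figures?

73.35°

The slot axis is L1's direction at -3.0°, so u = (cos -3.0°, sin -3.0°) = (0.9986, -0.05234) and n = (−sin -3.0°, cos -3.0°) = (0.05234, 0.9986). T is at the origin and C lies 23.4 along u from T, so C = 23.4·u = (23.37, -1.225). Tangency of A1 to both parallel lines with radius 3.5 puts B and U at T ± 3.5·n: B = (0.1832, 3.495), U = (-0.1832, -3.495). Equal radii place W and S the same way about C: W = C + 3.5·n = (23.55, 2.271), S = C − 3.5·n = (23.18, -4.720). Then cos ∠SBU = BS·BU / (|BS||BU|), giving 73.35°.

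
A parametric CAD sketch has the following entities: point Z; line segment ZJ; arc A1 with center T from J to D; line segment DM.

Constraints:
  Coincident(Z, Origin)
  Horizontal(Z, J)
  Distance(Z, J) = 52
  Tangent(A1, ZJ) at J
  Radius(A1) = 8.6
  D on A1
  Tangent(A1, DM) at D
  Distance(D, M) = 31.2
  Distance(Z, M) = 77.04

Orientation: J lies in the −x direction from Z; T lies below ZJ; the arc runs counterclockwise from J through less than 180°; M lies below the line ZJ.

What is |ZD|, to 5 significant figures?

60.726

Checks: |ZJ| = 52.00 ✓; |TD| = 8.600 ✓; ∠(TD, DM) = 90.00° ✓; |DM| = 31.20 ✓; |ZM| = 77.04 ✓.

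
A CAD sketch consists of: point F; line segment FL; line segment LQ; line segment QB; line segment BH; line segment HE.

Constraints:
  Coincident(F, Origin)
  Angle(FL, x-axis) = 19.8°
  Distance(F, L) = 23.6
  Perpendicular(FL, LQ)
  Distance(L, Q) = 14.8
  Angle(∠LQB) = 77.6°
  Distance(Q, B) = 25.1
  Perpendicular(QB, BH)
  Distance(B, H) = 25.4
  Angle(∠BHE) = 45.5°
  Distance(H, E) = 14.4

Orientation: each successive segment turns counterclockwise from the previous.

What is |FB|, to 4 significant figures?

9.454

F is at the origin; FL runs at 19.8° with length 23.6, so L = (22.20, 7.994). FL is perpendicular to LQ, so LQ runs at 109.8°; with |LQ| = 14.8, Q = (17.19, 21.92). ∠LQB = 77.6° gives QB at -147.8° from the x-axis; with |QB| = 25.1, B = (-4.048, 8.544). Then |FB| = |B − F| = 9.454.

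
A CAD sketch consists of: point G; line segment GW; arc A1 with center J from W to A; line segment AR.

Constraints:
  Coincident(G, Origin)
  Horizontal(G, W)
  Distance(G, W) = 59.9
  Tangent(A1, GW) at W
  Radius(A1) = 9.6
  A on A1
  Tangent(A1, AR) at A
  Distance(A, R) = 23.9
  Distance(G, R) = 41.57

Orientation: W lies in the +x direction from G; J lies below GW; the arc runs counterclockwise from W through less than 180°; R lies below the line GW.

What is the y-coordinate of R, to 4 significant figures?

-20.11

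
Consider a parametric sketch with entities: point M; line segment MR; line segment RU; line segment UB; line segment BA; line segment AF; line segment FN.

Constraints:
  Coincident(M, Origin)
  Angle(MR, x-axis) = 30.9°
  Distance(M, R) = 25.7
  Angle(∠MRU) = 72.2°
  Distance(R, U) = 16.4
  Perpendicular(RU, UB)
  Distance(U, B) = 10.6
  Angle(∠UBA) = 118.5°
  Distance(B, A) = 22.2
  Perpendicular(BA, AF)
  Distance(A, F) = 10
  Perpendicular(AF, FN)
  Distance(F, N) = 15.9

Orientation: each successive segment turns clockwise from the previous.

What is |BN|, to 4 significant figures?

11.82

M is at the origin; MR runs at 30.9° with length 25.7, so R = (22.05, 13.20). ∠MRU = 72.2° gives RU at -76.90° from the x-axis; with |RU| = 16.4, U = (25.77, -2.775). RU is perpendicular to UB, so UB runs at -166.9°; with |UB| = 10.6, B = (15.45, -5.178). ∠UBA = 118.5° gives BA at 131.6° from the x-axis; with |BA| = 22.2, A = (0.7060, 11.42). BA is perpendicular to AF, so AF runs at 41.60°; with |AF| = 10.0, F = (8.184, 18.06). The perpendicularity gives FN at right angles to AF, so FN runs at -48.40°; with |FN| = 15.9, N = (18.74, 6.173). Then |BN| = |N − B| = 11.82.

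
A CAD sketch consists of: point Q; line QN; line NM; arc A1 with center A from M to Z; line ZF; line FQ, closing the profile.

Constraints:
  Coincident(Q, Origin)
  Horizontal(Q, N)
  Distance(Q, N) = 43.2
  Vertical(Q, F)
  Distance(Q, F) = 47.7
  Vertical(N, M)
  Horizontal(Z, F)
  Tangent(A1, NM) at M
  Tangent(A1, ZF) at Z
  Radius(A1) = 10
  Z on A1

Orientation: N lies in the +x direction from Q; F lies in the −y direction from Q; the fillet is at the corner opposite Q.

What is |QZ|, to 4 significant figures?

58.12

Q is at the origin; QN is horizontal with |QN| = 43.2 and N on the +x side, so N = (43.20, 0.000). QF is vertical with |QF| = 47.7 and F on the −y side, so F = (0.000, -47.70). The virtual corner opposite Q is at (43.20, -47.70). Tangency of A1 to NM means the radius AM is perpendicular to NM and since A1 is tangent to ZF there, AZ ⟂ ZF, with radius 10.0, so the center A sits 10.0 in from both sides at A = (33.20, -37.70). That places the tangent points at M = (43.20, -37.70) on NM and Z = (33.20, -47.70) on ZF. Then |QZ| = |Z − Q| = 58.12.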